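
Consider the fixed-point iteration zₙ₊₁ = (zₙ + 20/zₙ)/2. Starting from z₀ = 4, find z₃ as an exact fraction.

51841/11592

z₁ = (4 + 20/4)/2 = 9/2.
z₂ = (9/2 + 20/(9/2))/2 = 161/36.
z₃ = (161/36 + 20/(161/36))/2 = 51841/11592.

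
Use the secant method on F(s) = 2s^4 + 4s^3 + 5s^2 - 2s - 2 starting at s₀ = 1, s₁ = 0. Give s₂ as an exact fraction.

2/9

F(1) = 7, F(0) = -2. s₂ = 0 - (-2)·(0 - 1)/((-2) - 7) = 2/9.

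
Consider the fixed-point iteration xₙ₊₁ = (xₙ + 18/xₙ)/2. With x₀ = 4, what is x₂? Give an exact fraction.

577/136

x₁ = (4 + 18/4)/2 = 17/4.
x₂ = (17/4 + 18/(17/4))/2 = 577/136.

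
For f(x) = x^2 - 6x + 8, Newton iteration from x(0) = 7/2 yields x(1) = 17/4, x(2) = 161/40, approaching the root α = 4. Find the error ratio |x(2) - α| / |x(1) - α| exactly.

x(1) - α = 17/4 - 4 = 1/4, so |x(1) - α| = 1/4.
x(2) - α = 161/40 - 4 = 1/40, so |x(2) - α| = 1/40.
Ratio = (1/40) / (1/4) = 1/10.

1/10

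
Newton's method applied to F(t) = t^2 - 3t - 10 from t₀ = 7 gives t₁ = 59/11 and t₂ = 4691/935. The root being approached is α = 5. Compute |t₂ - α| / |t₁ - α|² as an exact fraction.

t₁ - α = 59/11 - 5 = 4/11, so |t₁ - α| = 4/11.
t₂ - α = 4691/935 - 5 = 16/935, so |t₂ - α| = 16/935.
|t₁ - α|² = 16/121.
Ratio = (16/935) / (16/121) = 11/85.

11/85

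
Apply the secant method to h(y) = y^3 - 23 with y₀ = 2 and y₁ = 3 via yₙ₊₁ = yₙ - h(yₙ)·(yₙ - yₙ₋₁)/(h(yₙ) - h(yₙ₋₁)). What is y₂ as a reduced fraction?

53/19

h(2) = -15, h(3) = 4. y₂ = 3 - 4·(3 - 2)/(4 - (-15)) = 53/19.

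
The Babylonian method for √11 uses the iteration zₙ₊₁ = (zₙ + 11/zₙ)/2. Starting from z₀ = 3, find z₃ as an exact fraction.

79201/23880

z₁ = (3 + 11/3)/2 = 10/3.
z₂ = (10/3 + 11/(10/3))/2 = 199/60.
z₃ = (199/60 + 11/(199/60))/2 = 79201/23880.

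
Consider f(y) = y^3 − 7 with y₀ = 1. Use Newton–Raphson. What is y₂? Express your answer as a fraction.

61/27

f'(y) = 3y^2.
f(1) = −6, f'(1) = 3, so y₁ = 1 − (−6)/3 = 3.
f(3) = 20, f'(3) = 27, so y₂ = 3 − 20/27 = 61/27.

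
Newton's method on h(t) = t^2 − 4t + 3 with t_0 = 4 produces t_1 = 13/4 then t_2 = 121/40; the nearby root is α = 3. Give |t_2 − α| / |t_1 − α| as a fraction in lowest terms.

t_1 − α = 13/4 − 3 = 1/4, so |t_1 − α| = 1/4.
t_2 − α = 121/40 − 3 = 1/40, so |t_2 − α| = 1/40.
Ratio = (1/40) / (1/4) = 1/10.

1/10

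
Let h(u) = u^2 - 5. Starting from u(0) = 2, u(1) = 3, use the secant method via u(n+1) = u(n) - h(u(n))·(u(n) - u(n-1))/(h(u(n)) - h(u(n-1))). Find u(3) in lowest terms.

29/13

h(2) = -1, h(3) = 4. u(2) = 3 - 4·(3 - 2)/(4 - (-1)) = 11/5.
h(3) = 4, h(11/5) = -4/25. u(3) = (11/5) - (-4/25)·((11/5) - 3)/((-4/25) - 4) = 29/13.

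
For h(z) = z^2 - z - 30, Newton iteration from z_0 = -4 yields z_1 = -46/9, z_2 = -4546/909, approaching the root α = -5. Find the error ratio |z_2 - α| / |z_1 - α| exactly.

1/101

z_1 - α = -46/9 - (-5) = -46/9 + 5 = -1/9, so |z_1 - α| = 1/9.
z_2 - α = -4546/909 - (-5) = -4546/909 + 5 = -1/909, so |z_2 - α| = 1/909.
Ratio = (1/909) / (1/9) = 1/101.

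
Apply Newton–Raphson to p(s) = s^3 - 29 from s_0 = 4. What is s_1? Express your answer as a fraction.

157/48

p'(s) = 3s^2.
p(4) = 35, p'(4) = 48, so s_1 = 4 - 35/48 = 157/48.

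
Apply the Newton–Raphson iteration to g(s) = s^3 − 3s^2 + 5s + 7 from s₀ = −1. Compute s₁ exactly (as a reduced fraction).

g'(s) = 3s^2 − 6s + 5.
g(−1) = −2, g'(−1) = 14, so s₁ = (−1) − (−2)/14 = −6/7.

−6/7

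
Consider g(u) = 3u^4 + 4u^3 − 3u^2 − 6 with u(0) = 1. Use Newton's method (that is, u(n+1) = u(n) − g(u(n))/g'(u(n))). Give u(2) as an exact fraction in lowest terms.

g'(u) = 12u^3 + 12u^2 − 6u.
g(1) = −2, g'(1) = 18, so u(1) = 1 − (−2)/18 = 10/9.
g(10/9) = 778/2187, g'(10/9) = 5980/243, so u(2) = (10/9) − (778/2187)/(5980/243) = 3279/2990.

3279/2990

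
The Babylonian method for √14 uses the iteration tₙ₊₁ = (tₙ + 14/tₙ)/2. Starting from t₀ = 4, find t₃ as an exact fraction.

403201/107760

t₁ = (4 + 14/4)/2 = 15/4.
t₂ = (15/4 + 14/(15/4))/2 = 449/120.
t₃ = (449/120 + 14/(449/120))/2 = 403201/107760.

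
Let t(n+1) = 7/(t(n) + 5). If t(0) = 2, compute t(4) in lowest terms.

259/227

t(1) = 7/(2 + 5) = 1.
t(2) = 7/(1 + 5) = 7/6.
t(3) = 7/(7/6 + 5) = 42/37.
t(4) = 7/(42/37 + 5) = 259/227.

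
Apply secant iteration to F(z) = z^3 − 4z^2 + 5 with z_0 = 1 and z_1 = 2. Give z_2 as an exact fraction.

F(1) = 2, F(2) = −3. z_2 = 2 − (−3)·(2 − 1)/((−3) − 2) = 7/5.

7/5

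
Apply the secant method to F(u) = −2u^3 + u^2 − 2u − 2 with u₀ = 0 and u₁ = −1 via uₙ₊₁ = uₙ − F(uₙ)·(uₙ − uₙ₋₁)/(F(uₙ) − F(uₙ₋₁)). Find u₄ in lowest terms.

F(0) = −2, F(−1) = 3. u₂ = (−1) − 3·((−1) − 0)/(3 − (−2)) = −2/5.
F(−1) = 3, F(−2/5) = −114/125. u₃ = (−2/5) − (−114/125)·((−2/5) − (−1))/((−114/125) − 3) = −88/163.
F(−2/5) = −114/125, F(−88/163) = −1360134/4330747. u₄ = (−88/163) − (−1360134/4330747)·((−88/163) − (−2/5))/((−1360134/4330747) − (−114/125)) = −870761/1419686.

−870761/1419686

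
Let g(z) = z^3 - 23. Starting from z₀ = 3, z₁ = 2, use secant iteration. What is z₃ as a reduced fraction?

5983/2089

g(3) = 4, g(2) = -15. z₂ = 2 - (-15)·(2 - 3)/((-15) - 4) = 53/19.
g(2) = -15, g(53/19) = -8880/6859. z₃ = (53/19) - (-8880/6859)·((53/19) - 2)/((-8880/6859) - (-15)) = 5983/2089.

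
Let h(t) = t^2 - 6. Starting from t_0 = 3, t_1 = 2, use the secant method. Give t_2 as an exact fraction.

h(3) = 3, h(2) = -2. t_2 = 2 - (-2)·(2 - 3)/((-2) - 3) = 12/5.

12/5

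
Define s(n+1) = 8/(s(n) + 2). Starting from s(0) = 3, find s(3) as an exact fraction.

36/19

s(1) = 8/(3 + 2) = 8/5.
s(2) = 8/(8/5 + 2) = 20/9.
s(3) = 8/(20/9 + 2) = 36/19.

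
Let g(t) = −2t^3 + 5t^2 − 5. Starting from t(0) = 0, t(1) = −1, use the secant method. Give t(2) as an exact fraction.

g(0) = −5, g(−1) = 2. t(2) = (−1) − 2·((−1) − 0)/(2 − (−5)) = −5/7.

−5/7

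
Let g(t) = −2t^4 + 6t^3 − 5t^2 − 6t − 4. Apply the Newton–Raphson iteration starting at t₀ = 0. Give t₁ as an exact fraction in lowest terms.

−2/3

g'(t) = −8t^3 + 18t^2 − 10t − 6.
g(0) = −4, g'(0) = −6, so t₁ = 0 − (−4)/(−6) = −2/3.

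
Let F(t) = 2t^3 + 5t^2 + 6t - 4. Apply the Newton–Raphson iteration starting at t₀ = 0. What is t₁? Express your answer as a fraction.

2/3

F'(t) = 6t^2 + 10t + 6.
F(0) = -4, F'(0) = 6, so t₁ = 0 - (-4)/6 = 2/3.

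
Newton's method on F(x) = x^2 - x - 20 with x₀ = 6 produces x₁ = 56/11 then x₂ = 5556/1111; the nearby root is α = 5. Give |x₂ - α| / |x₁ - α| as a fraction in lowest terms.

x₁ - α = 56/11 - 5 = 1/11, so |x₁ - α| = 1/11.
x₂ - α = 5556/1111 - 5 = 1/1111, so |x₂ - α| = 1/1111.
Ratio = (1/1111) / (1/11) = 1/101.

1/101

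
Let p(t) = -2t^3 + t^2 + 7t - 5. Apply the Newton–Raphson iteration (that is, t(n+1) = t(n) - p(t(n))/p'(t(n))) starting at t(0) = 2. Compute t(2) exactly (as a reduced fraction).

p'(t) = -6t^2 + 2t + 7.
p(2) = -3, p'(2) = -13, so t(1) = 2 - (-3)/(-13) = 23/13.
p(23/13) = -1233/2197, p'(23/13) = -1393/169, so t(2) = (23/13) - (-1233/2197)/(-1393/169) = 30806/18109.

30806/18109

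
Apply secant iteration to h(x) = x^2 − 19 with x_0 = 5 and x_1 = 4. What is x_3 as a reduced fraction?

109/25

h(5) = 6, h(4) = −3. x_2 = 4 − (−3)·(4 − 5)/((−3) − 6) = 13/3.
h(4) = −3, h(13/3) = −2/9. x_3 = (13/3) − (−2/9)·((13/3) − 4)/((−2/9) − (−3)) = 109/25.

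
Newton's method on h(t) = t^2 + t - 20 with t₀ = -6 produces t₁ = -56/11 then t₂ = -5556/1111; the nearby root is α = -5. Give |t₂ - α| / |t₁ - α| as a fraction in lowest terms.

1/101

t₁ - α = -56/11 - (-5) = -56/11 + 5 = -1/11, so |t₁ - α| = 1/11.
t₂ - α = -5556/1111 - (-5) = -5556/1111 + 5 = -1/1111, so |t₂ - α| = 1/1111.
Ratio = (1/1111) / (1/11) = 1/101.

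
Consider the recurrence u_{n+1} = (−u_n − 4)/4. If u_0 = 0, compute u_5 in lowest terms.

−205/256

u_1 = (−0 − 4)/4 = −1.
u_2 = (−(−1) − 4)/4 = −3/4.
u_3 = (−(−3/4) − 4)/4 = −13/16.
u_4 = (−(−13/16) − 4)/4 = −51/64.
u_5 = (−(−51/64) − 4)/4 = −205/256.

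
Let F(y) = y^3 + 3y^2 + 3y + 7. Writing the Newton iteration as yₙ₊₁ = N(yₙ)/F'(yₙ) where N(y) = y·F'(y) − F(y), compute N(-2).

−11

F'(y) = 3y^2 + 6y + 3.
N(y) = y·F'(y) − F(y) = y·(3y^2 + 6y + 3) − (y^3 + 3y^2 + 3y + 7) = 2y^3 + 3y^2 − 7.
N(-2) = −11.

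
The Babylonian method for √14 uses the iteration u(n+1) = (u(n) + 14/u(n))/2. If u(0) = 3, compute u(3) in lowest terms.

u(1) = (3 + 14/3)/2 = 23/6.
u(2) = (23/6 + 14/(23/6))/2 = 1033/276.
u(3) = (1033/276 + 14/(1033/276))/2 = 2133553/570216.

2133553/570216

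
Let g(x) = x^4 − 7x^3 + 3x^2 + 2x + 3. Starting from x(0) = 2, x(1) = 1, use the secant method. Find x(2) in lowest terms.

25/23

g(2) = −21, g(1) = 2. x(2) = 1 − 2·(1 − 2)/(2 − (−21)) = 25/23.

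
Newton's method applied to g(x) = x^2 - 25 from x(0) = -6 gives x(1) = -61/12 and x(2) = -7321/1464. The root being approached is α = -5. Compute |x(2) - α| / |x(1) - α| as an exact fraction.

1/122

x(1) - α = -61/12 - (-5) = -61/12 + 5 = -1/12, so |x(1) - α| = 1/12.
x(2) - α = -7321/1464 - (-5) = -7321/1464 + 5 = -1/1464, so |x(2) - α| = 1/1464.
Ratio = (1/1464) / (1/12) = 1/122.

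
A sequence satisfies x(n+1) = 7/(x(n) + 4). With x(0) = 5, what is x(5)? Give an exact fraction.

x(1) = 7/(5 + 4) = 7/9.
x(2) = 7/(7/9 + 4) = 63/43.
x(3) = 7/(63/43 + 4) = 301/235.
x(4) = 7/(301/235 + 4) = 1645/1241.
x(5) = 7/(1645/1241 + 4) = 8687/6609.

8687/6609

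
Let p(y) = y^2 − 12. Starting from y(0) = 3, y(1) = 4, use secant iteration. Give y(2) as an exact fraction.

24/7

p(3) = −3, p(4) = 4. y(2) = 4 − 4·(4 − 3)/(4 − (−3)) = 24/7.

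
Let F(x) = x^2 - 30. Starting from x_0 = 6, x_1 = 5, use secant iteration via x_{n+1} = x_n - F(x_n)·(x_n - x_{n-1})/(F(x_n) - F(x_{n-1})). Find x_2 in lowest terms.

60/11

F(6) = 6, F(5) = -5. x_2 = 5 - (-5)·(5 - 6)/((-5) - 6) = 60/11.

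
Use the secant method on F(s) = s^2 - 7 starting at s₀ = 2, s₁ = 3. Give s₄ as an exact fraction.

971/367

F(2) = -3, F(3) = 2. s₂ = 3 - 2·(3 - 2)/(2 - (-3)) = 13/5.
F(3) = 2, F(13/5) = -6/25. s₃ = (13/5) - (-6/25)·((13/5) - 3)/((-6/25) - 2) = 37/14.
F(13/5) = -6/25, F(37/14) = -3/196. s₄ = (37/14) - (-3/196)·((37/14) - (13/5))/((-3/196) - (-6/25)) = 971/367.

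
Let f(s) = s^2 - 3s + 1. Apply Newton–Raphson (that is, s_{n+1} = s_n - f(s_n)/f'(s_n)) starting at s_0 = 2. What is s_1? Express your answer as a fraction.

3

f'(s) = 2s - 3.
f(2) = -1, f'(2) = 1, so s_1 = 2 - (-1)/1 = 3.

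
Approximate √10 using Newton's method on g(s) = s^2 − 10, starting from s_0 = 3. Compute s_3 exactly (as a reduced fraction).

g'(s) = 2s.
g(3) = −1, g'(3) = 6, so s_1 = 3 − (−1)/6 = 19/6.
g(19/6) = 1/36, g'(19/6) = 19/3, so s_2 = (19/6) − (1/36)/(19/3) = 721/228.
g(721/228) = 1/51984, g'(721/228) = 721/114, so s_3 = (721/228) − (1/51984)/(721/114) = 1039681/328776.

1039681/328776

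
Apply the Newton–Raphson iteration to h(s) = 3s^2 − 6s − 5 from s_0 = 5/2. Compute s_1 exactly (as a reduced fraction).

h'(s) = 6s − 6.
h(5/2) = −5/4, h'(5/2) = 9, so s_1 = (5/2) − (−5/4)/9 = 95/36.

95/36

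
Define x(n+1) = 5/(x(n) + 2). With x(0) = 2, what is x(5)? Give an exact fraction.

785/544

x(1) = 5/(2 + 2) = 5/4.
x(2) = 5/(5/4 + 2) = 20/13.
x(3) = 5/(20/13 + 2) = 65/46.
x(4) = 5/(65/46 + 2) = 230/157.
x(5) = 5/(230/157 + 2) = 785/544.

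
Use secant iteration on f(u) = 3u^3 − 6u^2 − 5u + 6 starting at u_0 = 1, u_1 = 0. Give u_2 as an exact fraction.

f(1) = −2, f(0) = 6. u_2 = 0 − 6·(0 − 1)/(6 − (−2)) = 3/4.

3/4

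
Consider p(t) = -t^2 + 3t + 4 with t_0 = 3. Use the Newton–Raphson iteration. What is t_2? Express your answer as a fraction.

p'(t) = -2t + 3.
p(3) = 4, p'(3) = -3, so t_1 = 3 - 4/(-3) = 13/3.
p(13/3) = -16/9, p'(13/3) = -17/3, so t_2 = (13/3) - (-16/9)/(-17/3) = 205/51.

205/51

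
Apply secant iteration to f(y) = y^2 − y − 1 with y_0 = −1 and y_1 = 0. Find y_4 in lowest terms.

−8/13

f(−1) = 1, f(0) = −1. y_2 = 0 − (−1)·(0 − (−1))/((−1) − 1) = −1/2.
f(0) = −1, f(−1/2) = −1/4. y_3 = (−1/2) − (−1/4)·((−1/2) − 0)/((−1/4) − (−1)) = −2/3.
f(−1/2) = −1/4, f(−2/3) = 1/9. y_4 = (−2/3) − (1/9)·((−2/3) − (−1/2))/((1/9) − (−1/4)) = −8/13.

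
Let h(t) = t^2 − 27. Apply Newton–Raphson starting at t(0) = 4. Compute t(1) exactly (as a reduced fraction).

h'(t) = 2t.
h(4) = −11, h'(4) = 8, so t(1) = 4 − (−11)/8 = 43/8.

43/8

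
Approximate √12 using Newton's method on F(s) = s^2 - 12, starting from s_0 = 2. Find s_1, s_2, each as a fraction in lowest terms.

F'(s) = 2s.
F(2) = -8, F'(2) = 4, so s_1 = 2 - (-8)/4 = 4.
F(4) = 4, F'(4) = 8, so s_2 = 4 - 4/8 = 7/2.

s_1 = 4, s_2 = 7/2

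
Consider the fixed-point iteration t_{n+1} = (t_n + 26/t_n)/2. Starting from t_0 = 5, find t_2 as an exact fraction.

t_1 = (5 + 26/5)/2 = 51/10.
t_2 = (51/10 + 26/(51/10))/2 = 5201/1020.

5201/1020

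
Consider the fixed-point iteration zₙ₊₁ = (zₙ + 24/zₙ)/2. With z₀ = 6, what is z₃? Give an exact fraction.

4801/980

z₁ = (6 + 24/6)/2 = 5.
z₂ = (5 + 24/5)/2 = 49/10.
z₃ = (49/10 + 24/(49/10))/2 = 4801/980.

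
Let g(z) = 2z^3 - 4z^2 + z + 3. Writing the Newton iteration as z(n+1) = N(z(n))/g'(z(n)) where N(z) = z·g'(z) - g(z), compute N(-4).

g'(z) = 6z^2 - 8z + 1.
N(z) = z·g'(z) - g(z) = z·(6z^2 - 8z + 1) - (2z^3 - 4z^2 + z + 3) = 4z^3 - 4z^2 - 3.
N(-4) = -323.

-323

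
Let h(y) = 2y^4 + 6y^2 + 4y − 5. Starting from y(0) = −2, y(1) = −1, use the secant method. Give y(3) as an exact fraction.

−741665/699073

h(−2) = 43, h(−1) = −1. y(2) = (−1) − (−1)·((−1) − (−2))/((−1) − 43) = −45/44.
h(−1) = −1, h(−45/44) = −1174975/1874048. y(3) = (−45/44) − (−1174975/1874048)·((−45/44) − (−1))/((−1174975/1874048) − (−1)) = −741665/699073.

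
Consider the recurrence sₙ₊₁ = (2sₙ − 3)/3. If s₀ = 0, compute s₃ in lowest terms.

s₁ = (2·0 − 3)/3 = −1.
s₂ = (2·(−1) − 3)/3 = −5/3.
s₃ = (2·(−5/3) − 3)/3 = −19/9.

−19/9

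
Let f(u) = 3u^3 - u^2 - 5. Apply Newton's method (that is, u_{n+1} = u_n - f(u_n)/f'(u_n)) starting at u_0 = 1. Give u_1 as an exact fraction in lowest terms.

f'(u) = 9u^2 - 2u.
f(1) = -3, f'(1) = 7, so u_1 = 1 - (-3)/7 = 10/7.

10/7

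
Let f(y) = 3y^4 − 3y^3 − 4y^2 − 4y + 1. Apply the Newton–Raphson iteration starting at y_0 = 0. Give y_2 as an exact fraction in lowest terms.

335/1632

f'(y) = 12y^3 − 9y^2 − 8y − 4.
f(0) = 1, f'(0) = −4, so y_1 = 0 − 1/(−4) = 1/4.
f(1/4) = −73/256, f'(1/4) = −51/8, so y_2 = (1/4) − (−73/256)/(−51/8) = 335/1632.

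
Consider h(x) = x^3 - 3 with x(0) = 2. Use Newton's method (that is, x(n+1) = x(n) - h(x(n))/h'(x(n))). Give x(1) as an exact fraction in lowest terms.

19/12

h'(x) = 3x^2.
h(2) = 5, h'(2) = 12, so x(1) = 2 - 5/12 = 19/12.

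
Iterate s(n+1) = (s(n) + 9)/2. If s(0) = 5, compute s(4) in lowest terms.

35/4

s(1) = (5 + 9)/2 = 7.
s(2) = (7 + 9)/2 = 8.
s(3) = (8 + 9)/2 = 17/2.
s(4) = ((17/2) + 9)/2 = 35/4.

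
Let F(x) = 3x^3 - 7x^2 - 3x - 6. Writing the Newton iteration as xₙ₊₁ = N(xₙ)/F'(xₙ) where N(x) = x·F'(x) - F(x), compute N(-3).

F'(x) = 9x^2 - 14x - 3.
N(x) = x·F'(x) - F(x) = x·(9x^2 - 14x - 3) - (3x^3 - 7x^2 - 3x - 6) = 6x^3 - 7x^2 + 6.
N(-3) = -219.

-219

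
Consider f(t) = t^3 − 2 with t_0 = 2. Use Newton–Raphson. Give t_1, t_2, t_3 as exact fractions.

t_1 = 3/2, t_2 = 35/27, t_3 = 125116/99225

f'(t) = 3t^2.
f(2) = 6, f'(2) = 12, so t_1 = 2 − 6/12 = 3/2.
f(3/2) = 11/8, f'(3/2) = 27/4, so t_2 = (3/2) − (11/8)/(27/4) = 35/27.
f(35/27) = 3509/19683, f'(35/27) = 1225/243, so t_3 = (35/27) − (3509/19683)/(1225/243) = 125116/99225.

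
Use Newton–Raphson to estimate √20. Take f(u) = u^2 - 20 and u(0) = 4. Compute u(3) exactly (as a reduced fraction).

51841/11592

f'(u) = 2u.
f(4) = -4, f'(4) = 8, so u(1) = 4 - (-4)/8 = 9/2.
f(9/2) = 1/4, f'(9/2) = 9, so u(2) = (9/2) - (1/4)/9 = 161/36.
f(161/36) = 1/1296, f'(161/36) = 161/18, so u(3) = (161/36) - (1/1296)/(161/18) = 51841/11592.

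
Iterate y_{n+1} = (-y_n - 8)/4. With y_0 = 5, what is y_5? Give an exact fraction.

y_1 = (-5 - 8)/4 = -13/4.
y_2 = (-(-13/4) - 8)/4 = -19/16.
y_3 = (-(-19/16) - 8)/4 = -109/64.
y_4 = (-(-109/64) - 8)/4 = -403/256.
y_5 = (-(-403/256) - 8)/4 = -1645/1024.

-1645/1024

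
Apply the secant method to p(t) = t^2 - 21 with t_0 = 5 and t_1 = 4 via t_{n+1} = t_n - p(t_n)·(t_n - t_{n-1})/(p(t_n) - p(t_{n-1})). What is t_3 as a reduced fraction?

353/77

p(5) = 4, p(4) = -5. t_2 = 4 - (-5)·(4 - 5)/((-5) - 4) = 41/9.
p(4) = -5, p(41/9) = -20/81. t_3 = (41/9) - (-20/81)·((41/9) - 4)/((-20/81) - (-5)) = 353/77.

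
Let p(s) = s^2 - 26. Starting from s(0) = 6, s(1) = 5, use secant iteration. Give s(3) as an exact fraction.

566/111

p(6) = 10, p(5) = -1. s(2) = 5 - (-1)·(5 - 6)/((-1) - 10) = 56/11.
p(5) = -1, p(56/11) = -10/121. s(3) = (56/11) - (-10/121)·((56/11) - 5)/((-10/121) - (-1)) = 566/111.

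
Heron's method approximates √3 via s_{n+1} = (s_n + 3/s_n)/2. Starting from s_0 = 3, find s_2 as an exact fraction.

7/4

s_1 = (3 + 3/3)/2 = 2.
s_2 = (2 + 3/2)/2 = 7/4.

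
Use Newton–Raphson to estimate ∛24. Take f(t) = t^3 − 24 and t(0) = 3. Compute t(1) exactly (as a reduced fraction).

f'(t) = 3t^2.
f(3) = 3, f'(3) = 27, so t(1) = 3 − 3/27 = 26/9.

26/9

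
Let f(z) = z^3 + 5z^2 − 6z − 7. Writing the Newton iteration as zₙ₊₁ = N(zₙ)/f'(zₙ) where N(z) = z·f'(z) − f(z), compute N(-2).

f'(z) = 3z^2 + 10z − 6.
N(z) = z·f'(z) − f(z) = z·(3z^2 + 10z − 6) − (z^3 + 5z^2 − 6z − 7) = 2z^3 + 5z^2 + 7.
N(-2) = 11.

11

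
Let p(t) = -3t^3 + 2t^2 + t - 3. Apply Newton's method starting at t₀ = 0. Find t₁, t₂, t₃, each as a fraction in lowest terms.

p'(t) = -9t^2 + 4t + 1.
p(0) = -3, p'(0) = 1, so t₁ = 0 - (-3)/1 = 3.
p(3) = -63, p'(3) = -68, so t₂ = 3 - (-63)/(-68) = 141/68.
p(141/68) = -5997159/314432, p'(141/68) = -135953/4624, so t₃ = (141/68) - (-5997159/314432)/(-135953/4624) = 6586107/4622402.

t₁ = 3, t₂ = 141/68, t₃ = 6586107/4622402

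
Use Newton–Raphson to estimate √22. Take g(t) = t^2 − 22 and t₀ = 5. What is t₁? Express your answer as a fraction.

47/10

g'(t) = 2t.
g(5) = 3, g'(5) = 10, so t₁ = 5 − 3/10 = 47/10.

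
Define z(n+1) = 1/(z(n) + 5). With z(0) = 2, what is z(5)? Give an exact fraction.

z(1) = 1/(2 + 5) = 1/7.
z(2) = 1/(1/7 + 5) = 7/36.
z(3) = 1/(7/36 + 5) = 36/187.
z(4) = 1/(36/187 + 5) = 187/971.
z(5) = 1/(187/971 + 5) = 971/5042.

971/5042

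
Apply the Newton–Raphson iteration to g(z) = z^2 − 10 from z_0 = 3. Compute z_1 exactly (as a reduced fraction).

19/6

g'(z) = 2z.
g(3) = −1, g'(3) = 6, so z_1 = 3 − (−1)/6 = 19/6.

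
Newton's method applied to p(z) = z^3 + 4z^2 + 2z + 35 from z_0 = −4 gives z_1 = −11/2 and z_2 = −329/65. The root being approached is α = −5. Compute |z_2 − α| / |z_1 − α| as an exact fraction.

8/65

z_1 − α = −11/2 − (−5) = −11/2 + 5 = −1/2, so |z_1 − α| = 1/2.
z_2 − α = −329/65 − (−5) = −329/65 + 5 = −4/65, so |z_2 − α| = 4/65.
Ratio = (4/65) / (1/2) = 8/65.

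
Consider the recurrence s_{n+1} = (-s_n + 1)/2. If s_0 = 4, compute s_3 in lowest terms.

-1/8

s_1 = (-4 + 1)/2 = -3/2.
s_2 = (-(-3/2) + 1)/2 = 5/4.
s_3 = (-(5/4) + 1)/2 = -1/8.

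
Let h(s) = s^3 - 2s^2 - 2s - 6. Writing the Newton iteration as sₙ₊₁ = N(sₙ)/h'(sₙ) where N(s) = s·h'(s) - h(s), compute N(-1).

2

h'(s) = 3s^2 - 4s - 2.
N(s) = s·h'(s) - h(s) = s·(3s^2 - 4s - 2) - (s^3 - 2s^2 - 2s - 6) = 2s^3 - 2s^2 + 6.
N(-1) = 2.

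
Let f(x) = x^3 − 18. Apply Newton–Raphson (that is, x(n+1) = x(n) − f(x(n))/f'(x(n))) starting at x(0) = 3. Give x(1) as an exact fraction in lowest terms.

8/3

f'(x) = 3x^2.
f(3) = 9, f'(3) = 27, so x(1) = 3 − 9/27 = 8/3.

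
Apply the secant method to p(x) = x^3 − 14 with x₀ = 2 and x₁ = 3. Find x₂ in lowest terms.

44/19

p(2) = −6, p(3) = 13. x₂ = 3 − 13·(3 − 2)/(13 − (−6)) = 44/19.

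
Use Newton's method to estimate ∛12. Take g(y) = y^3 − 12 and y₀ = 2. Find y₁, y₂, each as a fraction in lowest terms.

g'(y) = 3y^2.
g(2) = −4, g'(2) = 12, so y₁ = 2 − (−4)/12 = 7/3.
g(7/3) = 19/27, g'(7/3) = 49/3, so y₂ = (7/3) − (19/27)/(49/3) = 1010/441.

y₁ = 7/3, y₂ = 1010/441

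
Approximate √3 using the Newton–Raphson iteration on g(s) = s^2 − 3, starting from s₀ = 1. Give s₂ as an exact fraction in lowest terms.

g'(s) = 2s.
g(1) = −2, g'(1) = 2, so s₁ = 1 − (−2)/2 = 2.
g(2) = 1, g'(2) = 4, so s₂ = 2 − 1/4 = 7/4.

7/4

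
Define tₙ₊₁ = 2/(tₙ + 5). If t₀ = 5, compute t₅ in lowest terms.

t₁ = 2/(5 + 5) = 1/5.
t₂ = 2/(1/5 + 5) = 5/13.
t₃ = 2/(5/13 + 5) = 13/35.
t₄ = 2/(13/35 + 5) = 35/94.
t₅ = 2/(35/94 + 5) = 188/505.

188/505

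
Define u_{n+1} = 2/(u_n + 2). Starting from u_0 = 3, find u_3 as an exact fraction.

u_1 = 2/(3 + 2) = 2/5.
u_2 = 2/(2/5 + 2) = 5/6.
u_3 = 2/(5/6 + 2) = 12/17.

12/17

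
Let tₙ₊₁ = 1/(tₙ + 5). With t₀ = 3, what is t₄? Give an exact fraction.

213/1106

t₁ = 1/(3 + 5) = 1/8.
t₂ = 1/(1/8 + 5) = 8/41.
t₃ = 1/(8/41 + 5) = 41/213.
t₄ = 1/(41/213 + 5) = 213/1106.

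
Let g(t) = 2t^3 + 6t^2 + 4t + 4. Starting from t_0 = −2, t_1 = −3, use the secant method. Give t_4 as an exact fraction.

−38289/15127

g(−2) = 4, g(−3) = −8. t_2 = (−3) − (−8)·((−3) − (−2))/((−8) − 4) = −7/3.
g(−3) = −8, g(−7/3) = 52/27. t_3 = (−7/3) − (52/27)·((−7/3) − (−3))/((52/27) − (−8)) = −165/67.
g(−7/3) = 52/27, g(−165/67) = 200512/300763. t_4 = (−165/67) − (200512/300763)·((−165/67) − (−7/3))/((200512/300763) − (52/27)) = −38289/15127.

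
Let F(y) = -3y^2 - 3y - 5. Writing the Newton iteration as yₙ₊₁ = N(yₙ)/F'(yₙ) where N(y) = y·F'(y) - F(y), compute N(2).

F'(y) = -6y - 3.
N(y) = y·F'(y) - F(y) = y·(-6y - 3) - (-3y^2 - 3y - 5) = -3y^2 + 5.
N(2) = -7.

-7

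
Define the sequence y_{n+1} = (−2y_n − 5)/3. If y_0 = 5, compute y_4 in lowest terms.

5/27

y_1 = (−2·5 − 5)/3 = −5.
y_2 = (−2·(−5) − 5)/3 = 5/3.
y_3 = (−2·(5/3) − 5)/3 = −25/9.
y_4 = (−2·(−25/9) − 5)/3 = 5/27.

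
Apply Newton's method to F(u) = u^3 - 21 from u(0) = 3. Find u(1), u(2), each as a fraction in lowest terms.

u(1) = 25/9, u(2) = 46559/16875

F'(u) = 3u^2.
F(3) = 6, F'(3) = 27, so u(1) = 3 - 6/27 = 25/9.
F(25/9) = 316/729, F'(25/9) = 625/27, so u(2) = (25/9) - (316/729)/(625/27) = 46559/16875.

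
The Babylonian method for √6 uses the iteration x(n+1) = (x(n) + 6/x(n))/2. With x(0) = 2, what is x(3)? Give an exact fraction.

4801/1960

x(1) = (2 + 6/2)/2 = 5/2.
x(2) = (5/2 + 6/(5/2))/2 = 49/20.
x(3) = (49/20 + 6/(49/20))/2 = 4801/1960.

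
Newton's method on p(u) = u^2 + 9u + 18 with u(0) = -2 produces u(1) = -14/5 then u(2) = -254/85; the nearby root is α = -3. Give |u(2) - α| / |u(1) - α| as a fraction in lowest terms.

u(1) - α = -14/5 - (-3) = -14/5 + 3 = 1/5, so |u(1) - α| = 1/5.
u(2) - α = -254/85 - (-3) = -254/85 + 3 = 1/85, so |u(2) - α| = 1/85.
Ratio = (1/85) / (1/5) = 1/17.

1/17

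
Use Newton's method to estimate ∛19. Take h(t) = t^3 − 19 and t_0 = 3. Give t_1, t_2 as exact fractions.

t_1 = 73/27, t_2 = 1152011/431649

h'(t) = 3t^2.
h(3) = 8, h'(3) = 27, so t_1 = 3 − 8/27 = 73/27.
h(73/27) = 15040/19683, h'(73/27) = 5329/243, so t_2 = (73/27) − (15040/19683)/(5329/243) = 1152011/431649.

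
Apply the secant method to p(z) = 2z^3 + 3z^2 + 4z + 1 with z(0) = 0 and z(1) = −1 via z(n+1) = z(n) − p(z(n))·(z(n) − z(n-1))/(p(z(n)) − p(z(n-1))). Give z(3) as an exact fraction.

p(0) = 1, p(−1) = −2. z(2) = (−1) − (−2)·((−1) − 0)/((−2) − 1) = −1/3.
p(−1) = −2, p(−1/3) = −2/27. z(3) = (−1/3) − (−2/27)·((−1/3) − (−1))/((−2/27) − (−2)) = −4/13.

−4/13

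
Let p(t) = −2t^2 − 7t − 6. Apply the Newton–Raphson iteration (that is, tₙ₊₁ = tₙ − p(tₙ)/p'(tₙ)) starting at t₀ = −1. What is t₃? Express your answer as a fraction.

−382/255

p'(t) = −4t − 7.
p(−1) = −1, p'(−1) = −3, so t₁ = (−1) − (−1)/(−3) = −4/3.
p(−4/3) = −2/9, p'(−4/3) = −5/3, so t₂ = (−4/3) − (−2/9)/(−5/3) = −22/15.
p(−22/15) = −8/225, p'(−22/15) = −17/15, so t₃ = (−22/15) − (−8/225)/(−17/15) = −382/255.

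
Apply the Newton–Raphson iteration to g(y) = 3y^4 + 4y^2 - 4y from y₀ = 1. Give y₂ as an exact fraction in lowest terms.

g'(y) = 12y^3 + 8y - 4.
g(1) = 3, g'(1) = 16, so y₁ = 1 - 3/16 = 13/16.
g(13/16) = 45747/65536, g'(13/16) = 9151/1024, so y₂ = (13/16) - (45747/65536)/(9151/1024) = 430105/585664.

430105/585664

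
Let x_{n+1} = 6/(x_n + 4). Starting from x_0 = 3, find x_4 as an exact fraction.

267/229

x_1 = 6/(3 + 4) = 6/7.
x_2 = 6/(6/7 + 4) = 21/17.
x_3 = 6/(21/17 + 4) = 102/89.
x_4 = 6/(102/89 + 4) = 267/229.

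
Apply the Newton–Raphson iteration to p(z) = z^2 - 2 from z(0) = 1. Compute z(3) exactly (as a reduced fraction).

577/408

p'(z) = 2z.
p(1) = -1, p'(1) = 2, so z(1) = 1 - (-1)/2 = 3/2.
p(3/2) = 1/4, p'(3/2) = 3, so z(2) = (3/2) - (1/4)/3 = 17/12.
p(17/12) = 1/144, p'(17/12) = 17/6, so z(3) = (17/12) - (1/144)/(17/6) = 577/408.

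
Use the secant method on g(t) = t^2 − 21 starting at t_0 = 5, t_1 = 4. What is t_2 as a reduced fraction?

g(5) = 4, g(4) = −5. t_2 = 4 − (−5)·(4 − 5)/((−5) − 4) = 41/9.

41/9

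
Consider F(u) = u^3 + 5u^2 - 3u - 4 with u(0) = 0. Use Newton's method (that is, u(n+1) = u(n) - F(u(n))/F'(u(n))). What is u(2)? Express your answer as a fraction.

-20/27

F'(u) = 3u^2 + 10u - 3.
F(0) = -4, F'(0) = -3, so u(1) = 0 - (-4)/(-3) = -4/3.
F(-4/3) = 176/27, F'(-4/3) = -11, so u(2) = (-4/3) - (176/27)/(-11) = -20/27.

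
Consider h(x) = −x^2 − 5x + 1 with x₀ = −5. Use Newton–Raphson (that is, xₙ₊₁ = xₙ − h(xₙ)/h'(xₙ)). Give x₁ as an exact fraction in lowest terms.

−26/5

h'(x) = −2x − 5.
h(−5) = 1, h'(−5) = 5, so x₁ = (−5) − 1/5 = −26/5.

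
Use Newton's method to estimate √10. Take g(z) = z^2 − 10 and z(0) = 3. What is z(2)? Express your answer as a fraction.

721/228

g'(z) = 2z.
g(3) = −1, g'(3) = 6, so z(1) = 3 − (−1)/6 = 19/6.
g(19/6) = 1/36, g'(19/6) = 19/3, so z(2) = (19/6) − (1/36)/(19/3) = 721/228.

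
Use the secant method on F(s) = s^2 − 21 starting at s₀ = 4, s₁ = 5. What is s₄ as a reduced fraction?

F(4) = −5, F(5) = 4. s₂ = 5 − 4·(5 − 4)/(4 − (−5)) = 41/9.
F(5) = 4, F(41/9) = −20/81. s₃ = (41/9) − (−20/81)·((41/9) − 5)/((−20/81) − 4) = 197/43.
F(41/9) = −20/81, F(197/43) = −20/1849. s₄ = (197/43) − (−20/1849)·((197/43) − (41/9))/((−20/1849) − (−20/81)) = 4051/884.

4051/884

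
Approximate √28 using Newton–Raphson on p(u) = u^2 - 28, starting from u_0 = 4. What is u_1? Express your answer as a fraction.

p'(u) = 2u.
p(4) = -12, p'(4) = 8, so u_1 = 4 - (-12)/8 = 11/2.

11/2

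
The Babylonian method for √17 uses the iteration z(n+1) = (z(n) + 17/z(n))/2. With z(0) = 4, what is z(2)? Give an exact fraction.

z(1) = (4 + 17/4)/2 = 33/8.
z(2) = (33/8 + 17/(33/8))/2 = 2177/528.

2177/528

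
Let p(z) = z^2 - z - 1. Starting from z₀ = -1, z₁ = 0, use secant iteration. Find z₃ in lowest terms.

p(-1) = 1, p(0) = -1. z₂ = 0 - (-1)·(0 - (-1))/((-1) - 1) = -1/2.
p(0) = -1, p(-1/2) = -1/4. z₃ = (-1/2) - (-1/4)·((-1/2) - 0)/((-1/4) - (-1)) = -2/3.

-2/3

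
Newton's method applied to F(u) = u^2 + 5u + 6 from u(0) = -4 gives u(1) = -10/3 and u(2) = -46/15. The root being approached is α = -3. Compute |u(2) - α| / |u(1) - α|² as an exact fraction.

3/5

u(1) - α = -10/3 - (-3) = -10/3 + 3 = -1/3, so |u(1) - α| = 1/3.
u(2) - α = -46/15 - (-3) = -46/15 + 3 = -1/15, so |u(2) - α| = 1/15.
|u(1) - α|² = 1/9.
Ratio = (1/15) / (1/9) = 3/5.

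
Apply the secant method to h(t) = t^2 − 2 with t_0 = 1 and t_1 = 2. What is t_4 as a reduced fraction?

58/41

h(1) = −1, h(2) = 2. t_2 = 2 − 2·(2 − 1)/(2 − (−1)) = 4/3.
h(2) = 2, h(4/3) = −2/9. t_3 = (4/3) − (−2/9)·((4/3) − 2)/((−2/9) − 2) = 7/5.
h(4/3) = −2/9, h(7/5) = −1/25. t_4 = (7/5) − (−1/25)·((7/5) − (4/3))/((−1/25) − (−2/9)) = 58/41.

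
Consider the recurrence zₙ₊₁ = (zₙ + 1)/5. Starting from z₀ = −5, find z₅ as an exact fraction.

z₁ = ((−5) + 1)/5 = −4/5.
z₂ = ((−4/5) + 1)/5 = 1/25.
z₃ = ((1/25) + 1)/5 = 26/125.
z₄ = ((26/125) + 1)/5 = 151/625.
z₅ = ((151/625) + 1)/5 = 776/3125.

776/3125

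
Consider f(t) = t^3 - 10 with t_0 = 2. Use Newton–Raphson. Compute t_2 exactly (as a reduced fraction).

3277/1521

f'(t) = 3t^2.
f(2) = -2, f'(2) = 12, so t_1 = 2 - (-2)/12 = 13/6.
f(13/6) = 37/216, f'(13/6) = 169/12, so t_2 = (13/6) - (37/216)/(169/12) = 3277/1521.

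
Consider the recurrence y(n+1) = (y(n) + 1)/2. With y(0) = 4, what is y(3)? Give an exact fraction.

11/8

y(1) = (4 + 1)/2 = 5/2.
y(2) = ((5/2) + 1)/2 = 7/4.
y(3) = ((7/4) + 1)/2 = 11/8.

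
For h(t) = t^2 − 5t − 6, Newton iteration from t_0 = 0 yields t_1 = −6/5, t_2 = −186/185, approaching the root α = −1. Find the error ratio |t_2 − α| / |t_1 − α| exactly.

t_1 − α = −6/5 − (−1) = −6/5 + 1 = −1/5, so |t_1 − α| = 1/5.
t_2 − α = −186/185 − (−1) = −186/185 + 1 = −1/185, so |t_2 − α| = 1/185.
Ratio = (1/185) / (1/5) = 1/37.

1/37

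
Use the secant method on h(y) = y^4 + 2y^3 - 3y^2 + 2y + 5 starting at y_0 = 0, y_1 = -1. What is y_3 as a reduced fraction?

-1825/2041

h(0) = 5, h(-1) = -1. y_2 = (-1) - (-1)·((-1) - 0)/((-1) - 5) = -5/6.
h(-1) = -1, h(-5/6) = 745/1296. y_3 = (-5/6) - (745/1296)·((-5/6) - (-1))/((745/1296) - (-1)) = -1825/2041.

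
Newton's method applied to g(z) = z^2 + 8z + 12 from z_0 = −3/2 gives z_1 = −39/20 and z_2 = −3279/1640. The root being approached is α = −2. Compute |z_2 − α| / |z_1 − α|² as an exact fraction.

10/41

z_1 − α = −39/20 − (−2) = −39/20 + 2 = 1/20, so |z_1 − α| = 1/20.
z_2 − α = −3279/1640 − (−2) = −3279/1640 + 2 = 1/1640, so |z_2 − α| = 1/1640.
|z_1 − α|² = 1/400.
Ratio = (1/1640) / (1/400) = 10/41.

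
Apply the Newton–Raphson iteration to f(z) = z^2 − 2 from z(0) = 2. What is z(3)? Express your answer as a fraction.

f'(z) = 2z.
f(2) = 2, f'(2) = 4, so z(1) = 2 − 2/4 = 3/2.
f(3/2) = 1/4, f'(3/2) = 3, so z(2) = (3/2) − (1/4)/3 = 17/12.
f(17/12) = 1/144, f'(17/12) = 17/6, so z(3) = (17/12) − (1/144)/(17/6) = 577/408.

577/408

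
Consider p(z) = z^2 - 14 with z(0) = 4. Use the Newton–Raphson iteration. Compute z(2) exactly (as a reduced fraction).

449/120

p'(z) = 2z.
p(4) = 2, p'(4) = 8, so z(1) = 4 - 2/8 = 15/4.
p(15/4) = 1/16, p'(15/4) = 15/2, so z(2) = (15/4) - (1/16)/(15/2) = 449/120.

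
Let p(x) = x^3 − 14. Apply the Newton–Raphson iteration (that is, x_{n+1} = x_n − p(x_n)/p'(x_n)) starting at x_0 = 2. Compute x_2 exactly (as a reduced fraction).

p'(x) = 3x^2.
p(2) = −6, p'(2) = 12, so x_1 = 2 − (−6)/12 = 5/2.
p(5/2) = 13/8, p'(5/2) = 75/4, so x_2 = (5/2) − (13/8)/(75/4) = 181/75.

181/75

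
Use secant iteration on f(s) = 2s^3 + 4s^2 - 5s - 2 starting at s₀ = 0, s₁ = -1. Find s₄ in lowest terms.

f(0) = -2, f(-1) = 5. s₂ = (-1) - 5·((-1) - 0)/(5 - (-2)) = -2/7.
f(-1) = 5, f(-2/7) = -100/343. s₃ = (-2/7) - (-100/343)·((-2/7) - (-1))/((-100/343) - 5) = -118/363.
f(-2/7) = -100/343, f(-118/363) = -989000/47832147. s₄ = (-118/363) - (-989000/47832147)·((-118/363) - (-2/7))/((-989000/47832147) - (-100/343)) = -14579522/44439877.

-14579522/44439877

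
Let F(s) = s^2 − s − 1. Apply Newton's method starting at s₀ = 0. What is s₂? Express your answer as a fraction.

F'(s) = 2s − 1.
F(0) = −1, F'(0) = −1, so s₁ = 0 − (−1)/(−1) = −1.
F(−1) = 1, F'(−1) = −3, so s₂ = (−1) − 1/(−3) = −2/3.

−2/3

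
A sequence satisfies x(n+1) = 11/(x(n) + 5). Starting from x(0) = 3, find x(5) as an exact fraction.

25036/15153

x(1) = 11/(3 + 5) = 11/8.
x(2) = 11/(11/8 + 5) = 88/51.
x(3) = 11/(88/51 + 5) = 561/343.
x(4) = 11/(561/343 + 5) = 3773/2276.
x(5) = 11/(3773/2276 + 5) = 25036/15153.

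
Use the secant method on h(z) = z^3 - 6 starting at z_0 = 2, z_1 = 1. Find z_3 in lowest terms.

522/277

h(2) = 2, h(1) = -5. z_2 = 1 - (-5)·(1 - 2)/((-5) - 2) = 12/7.
h(1) = -5, h(12/7) = -330/343. z_3 = (12/7) - (-330/343)·((12/7) - 1)/((-330/343) - (-5)) = 522/277.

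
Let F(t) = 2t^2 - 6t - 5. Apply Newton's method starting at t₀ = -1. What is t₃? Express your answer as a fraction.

-573401/843920

F'(t) = 4t - 6.
F(-1) = 3, F'(-1) = -10, so t₁ = (-1) - 3/(-10) = -7/10.
F(-7/10) = 9/50, F'(-7/10) = -44/5, so t₂ = (-7/10) - (9/50)/(-44/5) = -299/440.
F(-299/440) = 81/96800, F'(-299/440) = -959/110, so t₃ = (-299/440) - (81/96800)/(-959/110) = -573401/843920.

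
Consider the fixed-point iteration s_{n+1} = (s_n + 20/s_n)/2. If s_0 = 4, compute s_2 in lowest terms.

161/36

s_1 = (4 + 20/4)/2 = 9/2.
s_2 = (9/2 + 20/(9/2))/2 = 161/36.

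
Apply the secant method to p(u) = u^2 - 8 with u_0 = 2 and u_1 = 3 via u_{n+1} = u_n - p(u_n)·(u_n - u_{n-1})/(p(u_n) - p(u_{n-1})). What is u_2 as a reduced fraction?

14/5

p(2) = -4, p(3) = 1. u_2 = 3 - 1·(3 - 2)/(1 - (-4)) = 14/5.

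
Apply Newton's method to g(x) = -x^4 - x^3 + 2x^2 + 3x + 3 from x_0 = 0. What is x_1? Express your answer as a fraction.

-1

g'(x) = -4x^3 - 3x^2 + 4x + 3.
g(0) = 3, g'(0) = 3, so x_1 = 0 - 3/3 = -1.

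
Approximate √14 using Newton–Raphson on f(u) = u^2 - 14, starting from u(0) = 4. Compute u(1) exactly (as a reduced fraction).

15/4

f'(u) = 2u.
f(4) = 2, f'(4) = 8, so u(1) = 4 - 2/8 = 15/4.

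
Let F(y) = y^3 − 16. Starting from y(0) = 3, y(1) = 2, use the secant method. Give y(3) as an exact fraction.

3376/1327

F(3) = 11, F(2) = −8. y(2) = 2 − (−8)·(2 − 3)/((−8) − 11) = 46/19.
F(2) = −8, F(46/19) = −12408/6859. y(3) = (46/19) − (−12408/6859)·((46/19) − 2)/((−12408/6859) − (−8)) = 3376/1327.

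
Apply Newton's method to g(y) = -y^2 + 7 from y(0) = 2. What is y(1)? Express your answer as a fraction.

g'(y) = -2y.
g(2) = 3, g'(2) = -4, so y(1) = 2 - 3/(-4) = 11/4.

11/4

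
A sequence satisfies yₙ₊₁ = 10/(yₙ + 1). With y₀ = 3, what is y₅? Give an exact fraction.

970/367

y₁ = 10/(3 + 1) = 5/2.
y₂ = 10/(5/2 + 1) = 20/7.
y₃ = 10/(20/7 + 1) = 70/27.
y₄ = 10/(70/27 + 1) = 270/97.
y₅ = 10/(270/97 + 1) = 970/367.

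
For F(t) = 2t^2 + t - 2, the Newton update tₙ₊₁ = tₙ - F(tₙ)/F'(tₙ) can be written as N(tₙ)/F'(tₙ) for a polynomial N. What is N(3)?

F'(t) = 4t + 1.
N(t) = t·F'(t) - F(t) = t·(4t + 1) - (2t^2 + t - 2) = 2t^2 + 2.
N(3) = 20.

20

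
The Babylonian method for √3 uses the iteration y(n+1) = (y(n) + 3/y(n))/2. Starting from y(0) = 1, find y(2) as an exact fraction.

y(1) = (1 + 3/1)/2 = 2.
y(2) = (2 + 3/2)/2 = 7/4.

7/4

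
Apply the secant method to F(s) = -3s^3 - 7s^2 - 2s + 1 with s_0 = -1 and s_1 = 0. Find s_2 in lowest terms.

-1/2

F(-1) = -1, F(0) = 1. s_2 = 0 - 1·(0 - (-1))/(1 - (-1)) = -1/2.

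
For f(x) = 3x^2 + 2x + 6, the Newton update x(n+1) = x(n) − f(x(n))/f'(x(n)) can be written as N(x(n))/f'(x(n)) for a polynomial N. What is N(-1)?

f'(x) = 6x + 2.
N(x) = x·f'(x) − f(x) = x·(6x + 2) − (3x^2 + 2x + 6) = 3x^2 − 6.
N(-1) = −3.

−3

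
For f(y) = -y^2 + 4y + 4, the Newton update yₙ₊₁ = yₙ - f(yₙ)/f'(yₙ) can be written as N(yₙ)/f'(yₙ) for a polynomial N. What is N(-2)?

-8

f'(y) = -2y + 4.
N(y) = y·f'(y) - f(y) = y·(-2y + 4) - (-y^2 + 4y + 4) = -y^2 - 4.
N(-2) = -8.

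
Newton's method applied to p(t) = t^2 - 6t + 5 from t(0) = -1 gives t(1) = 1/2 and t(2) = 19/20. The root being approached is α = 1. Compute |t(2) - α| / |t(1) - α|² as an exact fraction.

1/5

t(1) - α = 1/2 - 1 = -1/2, so |t(1) - α| = 1/2.
t(2) - α = 19/20 - 1 = -1/20, so |t(2) - α| = 1/20.
|t(1) - α|² = 1/4.
Ratio = (1/20) / (1/4) = 1/5.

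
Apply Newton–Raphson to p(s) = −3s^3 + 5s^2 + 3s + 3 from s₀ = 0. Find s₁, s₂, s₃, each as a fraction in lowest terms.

p'(s) = −9s^2 + 10s + 3.
p(0) = 3, p'(0) = 3, so s₁ = 0 − 3/3 = −1.
p(−1) = 8, p'(−1) = −16, so s₂ = (−1) − 8/(−16) = −1/2.
p(−1/2) = 25/8, p'(−1/2) = −17/4, so s₃ = (−1/2) − (25/8)/(−17/4) = 4/17.

s₁ = −1, s₂ = −1/2, s₃ = 4/17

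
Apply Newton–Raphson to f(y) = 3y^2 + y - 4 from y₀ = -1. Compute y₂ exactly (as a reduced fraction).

f'(y) = 6y + 1.
f(-1) = -2, f'(-1) = -5, so y₁ = (-1) - (-2)/(-5) = -7/5.
f(-7/5) = 12/25, f'(-7/5) = -37/5, so y₂ = (-7/5) - (12/25)/(-37/5) = -247/185.

-247/185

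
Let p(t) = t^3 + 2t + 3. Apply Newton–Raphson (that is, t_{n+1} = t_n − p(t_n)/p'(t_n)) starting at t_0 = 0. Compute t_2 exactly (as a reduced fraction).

p'(t) = 3t^2 + 2.
p(0) = 3, p'(0) = 2, so t_1 = 0 − 3/2 = −3/2.
p(−3/2) = −27/8, p'(−3/2) = 35/4, so t_2 = (−3/2) − (−27/8)/(35/4) = −39/35.

−39/35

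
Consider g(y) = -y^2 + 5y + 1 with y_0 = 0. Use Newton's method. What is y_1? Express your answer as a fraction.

g'(y) = -2y + 5.
g(0) = 1, g'(0) = 5, so y_1 = 0 - 1/5 = -1/5.

-1/5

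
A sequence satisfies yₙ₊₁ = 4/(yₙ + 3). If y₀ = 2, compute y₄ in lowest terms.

y₁ = 4/(2 + 3) = 4/5.
y₂ = 4/(4/5 + 3) = 20/19.
y₃ = 4/(20/19 + 3) = 76/77.
y₄ = 4/(76/77 + 3) = 308/307.

308/307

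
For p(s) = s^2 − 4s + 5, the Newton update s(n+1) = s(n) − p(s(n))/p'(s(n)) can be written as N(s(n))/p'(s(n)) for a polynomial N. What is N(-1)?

−4

p'(s) = 2s − 4.
N(s) = s·p'(s) − p(s) = s·(2s − 4) − (s^2 − 4s + 5) = s^2 − 5.
N(-1) = −4.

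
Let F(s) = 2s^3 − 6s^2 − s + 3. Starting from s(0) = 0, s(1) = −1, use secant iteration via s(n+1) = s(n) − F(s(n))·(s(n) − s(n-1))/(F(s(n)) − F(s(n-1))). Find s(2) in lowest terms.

F(0) = 3, F(−1) = −4. s(2) = (−1) − (−4)·((−1) − 0)/((−4) − 3) = −3/7.

−3/7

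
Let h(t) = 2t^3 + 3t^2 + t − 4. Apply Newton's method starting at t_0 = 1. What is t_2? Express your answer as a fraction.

h'(t) = 6t^2 + 6t + 1.
h(1) = 2, h'(1) = 13, so t_1 = 1 − 2/13 = 11/13.
h(11/13) = 452/2197, h'(11/13) = 1753/169, so t_2 = (11/13) − (452/2197)/(1753/169) = 18831/22789.

18831/22789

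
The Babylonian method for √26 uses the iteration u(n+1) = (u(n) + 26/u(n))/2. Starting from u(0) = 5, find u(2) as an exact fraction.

u(1) = (5 + 26/5)/2 = 51/10.
u(2) = (51/10 + 26/(51/10))/2 = 5201/1020.

5201/1020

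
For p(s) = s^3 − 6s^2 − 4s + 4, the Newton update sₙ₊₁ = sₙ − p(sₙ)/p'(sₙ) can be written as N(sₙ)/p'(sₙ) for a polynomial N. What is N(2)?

−12

p'(s) = 3s^2 − 12s − 4.
N(s) = s·p'(s) − p(s) = s·(3s^2 − 12s − 4) − (s^3 − 6s^2 − 4s + 4) = 2s^3 − 6s^2 − 4.
N(2) = −12.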